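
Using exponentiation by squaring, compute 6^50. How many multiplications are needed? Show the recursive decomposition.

Computing 6^50 by squaring (build up from 6^1; each line after the first costs one multiplication):

6^1 = 6
6^2 = (6^1)^2 = 6^2 = 36
6^3 = 6 * 6^2 = 6 * 36 = 216
6^6 = (6^3)^2 = 216^2 = 46656
6^12 = (6^6)^2 = 46656^2 = 2176782336
6^24 = (6^12)^2 = 2176782336^2 = 4738381338321616896
6^25 = 6 * 6^24 = 6 * 4738381338321616896 = 28430288029929701376
6^50 = (6^25)^2 = 28430288029929701376^2 = 808281277464764060643139600456536293376

Result: 808281277464764060643139600456536293376
Multiplications needed: 7 (7 lines after 6^1)

6^50 = 808281277464764060643139600456536293376. Using exponentiation by squaring, this requires 7 multiplications. The key idea: if the exponent is even, square the half-power; if odd, multiply by the base once.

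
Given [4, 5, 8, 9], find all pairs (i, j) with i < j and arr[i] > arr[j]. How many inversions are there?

Finding inversions in [4, 5, 8, 9]:


Total inversions: 0

The array has 0 inversions. It is already sorted.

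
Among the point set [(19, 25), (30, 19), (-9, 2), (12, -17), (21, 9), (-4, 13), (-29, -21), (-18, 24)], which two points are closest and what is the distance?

Computing all pairwise distances among 8 points:

d((19, 25), (30, 19)) = 12.53
d((19, 25), (-9, 2)) = 36.2353
d((19, 25), (12, -17)) = 42.5793
d((19, 25), (21, 9)) = 16.1245
d((19, 25), (-4, 13)) = 25.9422
d((19, 25), (-29, -21)) = 66.4831
d((19, 25), (-18, 24)) = 37.0135
d((30, 19), (-9, 2)) = 42.5441
d((30, 19), (12, -17)) = 40.2492
d((30, 19), (21, 9)) = 13.4536
d((30, 19), (-4, 13)) = 34.5254
d((30, 19), (-29, -21)) = 71.2811
d((30, 19), (-18, 24)) = 48.2597
d((-9, 2), (12, -17)) = 28.3196
d((-9, 2), (21, 9)) = 30.8058
d((-9, 2), (-4, 13)) = 12.083 <-- minimum
d((-9, 2), (-29, -21)) = 30.4795
d((-9, 2), (-18, 24)) = 23.7697
d((12, -17), (21, 9)) = 27.5136
d((12, -17), (-4, 13)) = 34.0
d((12, -17), (-29, -21)) = 41.1947
d((12, -17), (-18, 24)) = 50.8035
d((21, 9), (-4, 13)) = 25.318
d((21, 9), (-29, -21)) = 58.3095
d((21, 9), (-18, 24)) = 41.7852
d((-4, 13), (-29, -21)) = 42.2019
d((-4, 13), (-18, 24)) = 17.8045
d((-29, -21), (-18, 24)) = 46.3249

Closest pair: (-9, 2) and (-4, 13) with distance 12.083

The closest pair is (-9, 2) and (-4, 13) with Euclidean distance 12.083. For 8 points, brute-force pairwise comparison is shown above. For large n, the divide-and-conquer algorithm (sort by x, recurse on halves, check the dividing strip) achieves O(n log n).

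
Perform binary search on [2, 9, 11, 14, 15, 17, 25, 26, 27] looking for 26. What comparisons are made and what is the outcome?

Binary search for 26 in [2, 9, 11, 14, 15, 17, 25, 26, 27]:

lo=0, hi=8, mid=4, arr[mid]=15 -> 15 < 26, search right half
lo=5, hi=8, mid=6, arr[mid]=25 -> 25 < 26, search right half
lo=7, hi=8, mid=7, arr[mid]=26 -> Found target at index 7!

Binary search finds 26 at index 7 after 3 comparisons. The search repeatedly halves the search space by comparing with the middle element.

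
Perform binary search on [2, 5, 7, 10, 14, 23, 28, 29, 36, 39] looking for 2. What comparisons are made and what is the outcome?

Binary search for 2 in [2, 5, 7, 10, 14, 23, 28, 29, 36, 39]:

lo=0, hi=9, mid=4, arr[mid]=14 -> 14 > 2, search left half
lo=0, hi=3, mid=1, arr[mid]=5 -> 5 > 2, search left half
lo=0, hi=0, mid=0, arr[mid]=2 -> Found target at index 0!

Binary search finds 2 at index 0 after 3 comparisons. The search repeatedly halves the search space by comparing with the middle element.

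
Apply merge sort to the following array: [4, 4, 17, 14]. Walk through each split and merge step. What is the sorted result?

Merge sort trace:

Split: [4, 4, 17, 14] -> [4, 4] and [17, 14]
  Split: [4, 4] -> [4] and [4]
  Merge: [4] + [4] -> [4, 4]
  Split: [17, 14] -> [17] and [14]
  Merge: [17] + [14] -> [14, 17]
Merge: [4, 4] + [14, 17] -> [4, 4, 14, 17]

Final sorted array: [4, 4, 14, 17]

The merge sort proceeds by recursively splitting the array and merging sorted halves.
After all merges, the sorted array is [4, 4, 14, 17].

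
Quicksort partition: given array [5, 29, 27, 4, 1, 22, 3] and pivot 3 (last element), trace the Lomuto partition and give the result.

Lomuto partition with pivot = 3:

Initial array: [5, 29, 27, 4, 1, 22, 3]

arr[0]=5 > 3: no swap
arr[1]=29 > 3: no swap
arr[2]=27 > 3: no swap
arr[3]=4 > 3: no swap
arr[4]=1 <= 3: swap with position 0, array becomes [1, 29, 27, 4, 5, 22, 3]
arr[5]=22 > 3: no swap

Place pivot at position 1: [1, 3, 27, 4, 5, 22, 29]
Pivot position: 1

After partitioning with pivot 3, the array becomes [1, 3, 27, 4, 5, 22, 29]. The pivot is placed at index 1. All elements to the left of the pivot are <= 3, and all elements to the right are > 3.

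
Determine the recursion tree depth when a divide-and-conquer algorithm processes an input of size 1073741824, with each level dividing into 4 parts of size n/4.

For divide and conquer with division factor 4:

Problem sizes at each level:
Level 0: 1073741824
Level 1: 268435456
Level 2: 67108864
Level 3: 16777216
Level 4: 4194304
Level 5: 1048576
Level 6: 262144
Level 7: 65536
Level 8: 16384
Level 9: 4096
Level 10: 1024
Level 11: 256
Level 12: 64
Level 13: 16
Level 14: 4
Level 15: 1

The root is level 0 and the size-1 base case is level 15 (the tree spans levels 0 through 15, i.e. 16 levels counting the root), so the depth is the number of divisions: log_4(1073741824) = 15

The recursion tree depth is log_4(1073741824) = 15. At each level, the problem size is divided by 4, so it takes 15 divisions to reduce to a base case of size 1. The algorithm makes 4 recursive calls at each level.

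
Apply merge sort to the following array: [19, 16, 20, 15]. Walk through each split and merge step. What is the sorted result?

Merge sort trace:

Split: [19, 16, 20, 15] -> [19, 16] and [20, 15]
  Split: [19, 16] -> [19] and [16]
  Merge: [19] + [16] -> [16, 19]
  Split: [20, 15] -> [20] and [15]
  Merge: [20] + [15] -> [15, 20]
Merge: [16, 19] + [15, 20] -> [15, 16, 19, 20]

Final sorted array: [15, 16, 19, 20]

The merge sort proceeds by recursively splitting the array and merging sorted halves.
After all merges, the sorted array is [15, 16, 19, 20].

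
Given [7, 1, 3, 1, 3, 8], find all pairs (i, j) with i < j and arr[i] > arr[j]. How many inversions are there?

Finding inversions in [7, 1, 3, 1, 3, 8]:

(0, 1): arr[0]=7 > arr[1]=1
(0, 2): arr[0]=7 > arr[2]=3
(0, 3): arr[0]=7 > arr[3]=1
(0, 4): arr[0]=7 > arr[4]=3
(2, 3): arr[2]=3 > arr[3]=1

Total inversions: 5

The array has 5 inversion(s): (0,1), (0,2), (0,3), (0,4), (2,3). Each pair (i,j) satisfies i < j and arr[i] > arr[j].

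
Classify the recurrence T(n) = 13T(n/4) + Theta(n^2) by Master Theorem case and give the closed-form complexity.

Master Theorem for T(n) = 13T(n/4) + O(n^2):

a = 13, b = 4, c = 2
log_b(a) = log_4(13) = 1.8502

Case 3: c = 2 > log_4(13) = 1.8502
T(n) = O(n^2) = O(n^2)

For T(n) = 13T(n/4) + O(n^2): log_4(13) = 1.8502. This is Case 3 of the Master Theorem (c > log_b(a), work dominated by root), giving O(n^2).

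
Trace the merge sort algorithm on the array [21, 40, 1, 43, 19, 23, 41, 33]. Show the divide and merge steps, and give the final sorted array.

Merge sort trace:

Split: [21, 40, 1, 43, 19, 23, 41, 33] -> [21, 40, 1, 43] and [19, 23, 41, 33]
  Split: [21, 40, 1, 43] -> [21, 40] and [1, 43]
    Split: [21, 40] -> [21] and [40]
    Merge: [21] + [40] -> [21, 40]
    Split: [1, 43] -> [1] and [43]
    Merge: [1] + [43] -> [1, 43]
  Merge: [21, 40] + [1, 43] -> [1, 21, 40, 43]
  Split: [19, 23, 41, 33] -> [19, 23] and [41, 33]
    Split: [19, 23] -> [19] and [23]
    Merge: [19] + [23] -> [19, 23]
    Split: [41, 33] -> [41] and [33]
    Merge: [41] + [33] -> [33, 41]
  Merge: [19, 23] + [33, 41] -> [19, 23, 33, 41]
Merge: [1, 21, 40, 43] + [19, 23, 33, 41] -> [1, 19, 21, 23, 33, 40, 41, 43]

Final sorted array: [1, 19, 21, 23, 33, 40, 41, 43]

The merge sort proceeds by recursively splitting the array and merging sorted halves.
After all merges, the sorted array is [1, 19, 21, 23, 33, 40, 41, 43].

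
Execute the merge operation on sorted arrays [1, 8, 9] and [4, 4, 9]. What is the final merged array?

Merging process:

Compare 1 vs 4: take 1 from left. Merged: [1]
Compare 8 vs 4: take 4 from right. Merged: [1, 4]
Compare 8 vs 4: take 4 from right. Merged: [1, 4, 4]
Compare 8 vs 9: take 8 from left. Merged: [1, 4, 4, 8]
Compare 9 vs 9: take 9 from left. Merged: [1, 4, 4, 8, 9]
Append remaining from right: [9]. Merged: [1, 4, 4, 8, 9, 9]

Final merged array: [1, 4, 4, 8, 9, 9]
Total comparisons: 5

The merged array is [1, 4, 4, 8, 9, 9], requiring 5 comparisons. The merge step runs in O(n) time where n is the total number of elements.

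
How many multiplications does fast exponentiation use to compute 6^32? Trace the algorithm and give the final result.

Computing 6^32 by squaring (build up from 6^1; each line after the first costs one multiplication):

6^1 = 6
6^2 = (6^1)^2 = 6^2 = 36
6^4 = (6^2)^2 = 36^2 = 1296
6^8 = (6^4)^2 = 1296^2 = 1679616
6^16 = (6^8)^2 = 1679616^2 = 2821109907456
6^32 = (6^16)^2 = 2821109907456^2 = 7958661109946400884391936

Result: 7958661109946400884391936
Multiplications needed: 5 (5 lines after 6^1)

6^32 = 7958661109946400884391936. Using exponentiation by squaring, this requires 5 multiplications. The key idea: if the exponent is even, square the half-power; if odd, multiply by the base once.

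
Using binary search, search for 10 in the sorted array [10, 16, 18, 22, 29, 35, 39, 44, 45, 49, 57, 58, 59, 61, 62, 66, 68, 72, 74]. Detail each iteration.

Binary search for 10 in [10, 16, 18, 22, 29, 35, 39, 44, 45, 49, 57, 58, 59, 61, 62, 66, 68, 72, 74]:

lo=0, hi=18, mid=9, arr[mid]=49 -> 49 > 10, search left half
lo=0, hi=8, mid=4, arr[mid]=29 -> 29 > 10, search left half
lo=0, hi=3, mid=1, arr[mid]=16 -> 16 > 10, search left half
lo=0, hi=0, mid=0, arr[mid]=10 -> Found target at index 0!

Binary search finds 10 at index 0 after 4 comparisons. The search repeatedly halves the search space by comparing with the middle element.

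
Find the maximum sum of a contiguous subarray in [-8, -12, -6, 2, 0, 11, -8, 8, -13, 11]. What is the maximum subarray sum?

Using Kadane's algorithm on [-8, -12, -6, 2, 0, 11, -8, 8, -13, 11]:

Scanning through the array:
Position 1 (value -12): max_ending_here = -12, max_so_far = -8
Position 2 (value -6): max_ending_here = -6, max_so_far = -6
Position 3 (value 2): max_ending_here = 2, max_so_far = 2
Position 4 (value 0): max_ending_here = 2, max_so_far = 2
Position 5 (value 11): max_ending_here = 13, max_so_far = 13
Position 6 (value -8): max_ending_here = 5, max_so_far = 13
Position 7 (value 8): max_ending_here = 13, max_so_far = 13
Position 8 (value -13): max_ending_here = 0, max_so_far = 13
Position 9 (value 11): max_ending_here = 11, max_so_far = 13

Maximum subarray: [2, 0, 11]
Maximum sum: 13

The maximum subarray is [2, 0, 11] with sum 13. This subarray runs from index 3 to index 5.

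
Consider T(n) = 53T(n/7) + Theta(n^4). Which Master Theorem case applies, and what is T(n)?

Master Theorem for T(n) = 53T(n/7) + O(n^4):

a = 53, b = 7, c = 4
log_b(a) = log_7(53) = 2.0403

Case 3: c = 4 > log_7(53) = 2.0403
T(n) = O(n^4) = O(n^4)

For T(n) = 53T(n/7) + O(n^4): log_7(53) = 2.0403. This is Case 3 of the Master Theorem (c > log_b(a), work dominated by root), giving O(n^4).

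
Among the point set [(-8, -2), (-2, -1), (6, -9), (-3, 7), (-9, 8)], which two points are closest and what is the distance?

Computing all pairwise distances among 5 points:

d((-8, -2), (-2, -1)) = 6.0828 <-- minimum
d((-8, -2), (6, -9)) = 15.6525
d((-8, -2), (-3, 7)) = 10.2956
d((-8, -2), (-9, 8)) = 10.0499
d((-2, -1), (6, -9)) = 11.3137
d((-2, -1), (-3, 7)) = 8.0623
d((-2, -1), (-9, 8)) = 11.4018
d((6, -9), (-3, 7)) = 18.3576
d((6, -9), (-9, 8)) = 22.6716
d((-3, 7), (-9, 8)) = 6.0828 <-- minimum

Minimum distance: 6.0828 (tie among 2 pairs: (-8, -2) and (-2, -1); (-3, 7) and (-9, 8))

The minimum Euclidean distance is 6.0828. There is a tie: 2 pairs achieve this minimum — (-8, -2) and (-2, -1); (-3, 7) and (-9, 8). Any of these is a valid closest pair. For 5 points, brute-force pairwise comparison is shown above. For large n, the divide-and-conquer algorithm (sort by x, recurse on halves, check the dividing strip) achieves O(n log n).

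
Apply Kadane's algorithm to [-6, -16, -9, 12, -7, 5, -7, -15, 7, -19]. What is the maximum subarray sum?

Using Kadane's algorithm on [-6, -16, -9, 12, -7, 5, -7, -15, 7, -19]:

Scanning through the array:
Position 1 (value -16): max_ending_here = -16, max_so_far = -6
Position 2 (value -9): max_ending_here = -9, max_so_far = -6
Position 3 (value 12): max_ending_here = 12, max_so_far = 12
Position 4 (value -7): max_ending_here = 5, max_so_far = 12
Position 5 (value 5): max_ending_here = 10, max_so_far = 12
Position 6 (value -7): max_ending_here = 3, max_so_far = 12
Position 7 (value -15): max_ending_here = -12, max_so_far = 12
Position 8 (value 7): max_ending_here = 7, max_so_far = 12
Position 9 (value -19): max_ending_here = -12, max_so_far = 12

Maximum subarray: [12]
Maximum sum: 12

The maximum subarray is [12] with sum 12. This subarray runs from index 3 to index 3.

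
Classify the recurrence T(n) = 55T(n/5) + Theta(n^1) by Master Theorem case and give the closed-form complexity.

Master Theorem for T(n) = 55T(n/5) + O(n^1):

a = 55, b = 5, c = 1
log_b(a) = log_5(55) = 2.4899

Case 1: c = 1 < log_5(55) = 2.4899
T(n) = O(n^(log_5 55))

For T(n) = 55T(n/5) + O(n^1): log_5(55) = 2.4899. This is Case 1 of the Master Theorem (c < log_b(a), work dominated by leaves), giving O(n^(log_5 55)).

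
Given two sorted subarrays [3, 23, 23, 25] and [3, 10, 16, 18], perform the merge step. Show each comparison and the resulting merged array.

Merging process:

Compare 3 vs 3: take 3 from left. Merged: [3]
Compare 23 vs 3: take 3 from right. Merged: [3, 3]
Compare 23 vs 10: take 10 from right. Merged: [3, 3, 10]
Compare 23 vs 16: take 16 from right. Merged: [3, 3, 10, 16]
Compare 23 vs 18: take 18 from right. Merged: [3, 3, 10, 16, 18]
Append remaining from left: [23, 23, 25]. Merged: [3, 3, 10, 16, 18, 23, 23, 25]

Final merged array: [3, 3, 10, 16, 18, 23, 23, 25]
Total comparisons: 5

The merged array is [3, 3, 10, 16, 18, 23, 23, 25], requiring 5 comparisons. The merge step runs in O(n) time where n is the total number of elements.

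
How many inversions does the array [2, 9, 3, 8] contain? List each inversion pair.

Finding inversions in [2, 9, 3, 8]:

(1, 2): arr[1]=9 > arr[2]=3
(1, 3): arr[1]=9 > arr[3]=8

Total inversions: 2

The array has 2 inversion(s): (1,2), (1,3). Each pair (i,j) satisfies i < j and arr[i] > arr[j].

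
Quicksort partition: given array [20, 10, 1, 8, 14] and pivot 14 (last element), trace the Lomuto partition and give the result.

Lomuto partition with pivot = 14:

Initial array: [20, 10, 1, 8, 14]

arr[0]=20 > 14: no swap
arr[1]=10 <= 14: swap with position 0, array becomes [10, 20, 1, 8, 14]
arr[2]=1 <= 14: swap with position 1, array becomes [10, 1, 20, 8, 14]
arr[3]=8 <= 14: swap with position 2, array becomes [10, 1, 8, 20, 14]

Place pivot at position 3: [10, 1, 8, 14, 20]
Pivot position: 3

After partitioning with pivot 14, the array becomes [10, 1, 8, 14, 20]. The pivot is placed at index 3. All elements to the left of the pivot are <= 14, and all elements to the right are > 14.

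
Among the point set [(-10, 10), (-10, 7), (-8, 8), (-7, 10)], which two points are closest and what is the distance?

Computing all pairwise distances among 4 points:

d((-10, 10), (-10, 7)) = 3.0
d((-10, 10), (-8, 8)) = 2.8284
d((-10, 10), (-7, 10)) = 3.0
d((-10, 7), (-8, 8)) = 2.2361 <-- minimum
d((-10, 7), (-7, 10)) = 4.2426
d((-8, 8), (-7, 10)) = 2.2361 <-- minimum

Minimum distance: 2.2361 (tie among 2 pairs: (-10, 7) and (-8, 8); (-8, 8) and (-7, 10))

The minimum Euclidean distance is 2.2361. There is a tie: 2 pairs achieve this minimum — (-10, 7) and (-8, 8); (-8, 8) and (-7, 10). Any of these is a valid closest pair. For 4 points, brute-force pairwise comparison is shown above. For large n, the divide-and-conquer algorithm (sort by x, recurse on halves, check the dividing strip) achieves O(n log n).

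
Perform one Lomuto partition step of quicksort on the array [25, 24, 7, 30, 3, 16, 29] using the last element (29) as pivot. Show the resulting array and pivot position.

Lomuto partition with pivot = 29:

Initial array: [25, 24, 7, 30, 3, 16, 29]

arr[0]=25 <= 29: swap with position 0, array becomes [25, 24, 7, 30, 3, 16, 29]
arr[1]=24 <= 29: swap with position 1, array becomes [25, 24, 7, 30, 3, 16, 29]
arr[2]=7 <= 29: swap with position 2, array becomes [25, 24, 7, 30, 3, 16, 29]
arr[3]=30 > 29: no swap
arr[4]=3 <= 29: swap with position 3, array becomes [25, 24, 7, 3, 30, 16, 29]
arr[5]=16 <= 29: swap with position 4, array becomes [25, 24, 7, 3, 16, 30, 29]

Place pivot at position 5: [25, 24, 7, 3, 16, 29, 30]
Pivot position: 5

After partitioning with pivot 29, the array becomes [25, 24, 7, 3, 16, 29, 30]. The pivot is placed at index 5. All elements to the left of the pivot are <= 29, and all elements to the right are > 29.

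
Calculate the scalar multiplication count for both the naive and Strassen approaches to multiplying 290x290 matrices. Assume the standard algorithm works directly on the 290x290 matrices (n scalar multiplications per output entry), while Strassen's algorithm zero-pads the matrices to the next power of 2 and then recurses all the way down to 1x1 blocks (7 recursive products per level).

Matrix multiplication for 290x290 matrices:

Strassen's algorithm requires power-of-2 dimensions. Pad 290x290 to 512x512 (next power of 2).

Standard algorithm: 290^3 = 24389000 multiplications
Strassen's algorithm: 7^(log2(512)) = 7^9 = 40353607 multiplications
Difference: 24389000 - 40353607 = -15964607 (Strassen uses MORE here due to padding overhead — for small or just-over-power-of-2 n, padding can outweigh the per-level savings)

Standard: 24389000 multiplications (290^3). Strassen: 40353607 multiplications (7^9, after padding to 512x512). Strassen reduces 8 recursive multiplications to 7 at each level.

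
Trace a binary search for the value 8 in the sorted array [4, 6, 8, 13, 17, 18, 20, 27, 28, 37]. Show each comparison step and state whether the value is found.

Binary search for 8 in [4, 6, 8, 13, 17, 18, 20, 27, 28, 37]:

lo=0, hi=9, mid=4, arr[mid]=17 -> 17 > 8, search left half
lo=0, hi=3, mid=1, arr[mid]=6 -> 6 < 8, search right half
lo=2, hi=3, mid=2, arr[mid]=8 -> Found target at index 2!

Binary search finds 8 at index 2 after 3 comparisons. The search repeatedly halves the search space by comparing with the middle element.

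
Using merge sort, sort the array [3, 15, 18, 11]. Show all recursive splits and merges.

Merge sort trace:

Split: [3, 15, 18, 11] -> [3, 15] and [18, 11]
  Split: [3, 15] -> [3] and [15]
  Merge: [3] + [15] -> [3, 15]
  Split: [18, 11] -> [18] and [11]
  Merge: [18] + [11] -> [11, 18]
Merge: [3, 15] + [11, 18] -> [3, 11, 15, 18]

Final sorted array: [3, 11, 15, 18]

The merge sort proceeds by recursively splitting the array and merging sorted halves.
After all merges, the sorted array is [3, 11, 15, 18].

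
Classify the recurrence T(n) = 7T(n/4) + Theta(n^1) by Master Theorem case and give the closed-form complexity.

Master Theorem for T(n) = 7T(n/4) + O(n^1):

a = 7, b = 4, c = 1
log_b(a) = log_4(7) = 1.4037

Case 1: c = 1 < log_4(7) = 1.4037
T(n) = O(n^(log_4 7))

For T(n) = 7T(n/4) + O(n^1): log_4(7) = 1.4037. This is Case 1 of the Master Theorem (c < log_b(a), work dominated by leaves), giving O(n^(log_4 7)).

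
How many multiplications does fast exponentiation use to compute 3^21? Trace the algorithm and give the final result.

Computing 3^21 by squaring (build up from 3^1; each line after the first costs one multiplication):

3^1 = 3
3^2 = (3^1)^2 = 3^2 = 9
3^4 = (3^2)^2 = 9^2 = 81
3^5 = 3 * 3^4 = 3 * 81 = 243
3^10 = (3^5)^2 = 243^2 = 59049
3^20 = (3^10)^2 = 59049^2 = 3486784401
3^21 = 3 * 3^20 = 3 * 3486784401 = 10460353203

Result: 10460353203
Multiplications needed: 6 (6 lines after 3^1)

3^21 = 10460353203. Using exponentiation by squaring, this requires 6 multiplications. The key idea: if the exponent is even, square the half-power; if odd, multiply by the base once.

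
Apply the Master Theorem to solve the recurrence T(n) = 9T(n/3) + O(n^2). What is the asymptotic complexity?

Master Theorem for T(n) = 9T(n/3) + O(n^2):

a = 9, b = 3, c = 2
log_b(a) = log_3(9) = 2.0000

Case 2: c = 2 = log_3(9) = 2.0000
T(n) = O(n^2 log n) = O(n^2 log n)

For T(n) = 9T(n/3) + O(n^2): log_3(9) = 2.0000. This is Case 2 of the Master Theorem (c = log_b(a), equal work at all levels), giving O(n^2 log n).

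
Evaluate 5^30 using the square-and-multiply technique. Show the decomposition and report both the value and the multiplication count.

Computing 5^30 by squaring (build up from 5^1; each line after the first costs one multiplication):

5^1 = 5
5^2 = (5^1)^2 = 5^2 = 25
5^3 = 5 * 5^2 = 5 * 25 = 125
5^6 = (5^3)^2 = 125^2 = 15625
5^7 = 5 * 5^6 = 5 * 15625 = 78125
5^14 = (5^7)^2 = 78125^2 = 6103515625
5^15 = 5 * 5^14 = 5 * 6103515625 = 30517578125
5^30 = (5^15)^2 = 30517578125^2 = 931322574615478515625

Result: 931322574615478515625
Multiplications needed: 7 (7 lines after 5^1)

5^30 = 931322574615478515625. Using exponentiation by squaring, this requires 7 multiplications. The key idea: if the exponent is even, square the half-power; if odd, multiply by the base once.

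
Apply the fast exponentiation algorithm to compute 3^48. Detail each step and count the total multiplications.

Computing 3^48 by squaring (build up from 3^1; each line after the first costs one multiplication):

3^1 = 3
3^2 = (3^1)^2 = 3^2 = 9
3^3 = 3 * 3^2 = 3 * 9 = 27
3^6 = (3^3)^2 = 27^2 = 729
3^12 = (3^6)^2 = 729^2 = 531441
3^24 = (3^12)^2 = 531441^2 = 282429536481
3^48 = (3^24)^2 = 282429536481^2 = 79766443076872509863361

Result: 79766443076872509863361
Multiplications needed: 6 (6 lines after 3^1)

3^48 = 79766443076872509863361. Using exponentiation by squaring, this requires 6 multiplications. The key idea: if the exponent is even, square the half-power; if odd, multiply by the base once.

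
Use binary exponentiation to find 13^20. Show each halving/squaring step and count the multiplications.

Computing 13^20 by squaring (build up from 13^1; each line after the first costs one multiplication):

13^1 = 13
13^2 = (13^1)^2 = 13^2 = 169
13^4 = (13^2)^2 = 169^2 = 28561
13^5 = 13 * 13^4 = 13 * 28561 = 371293
13^10 = (13^5)^2 = 371293^2 = 137858491849
13^20 = (13^10)^2 = 137858491849^2 = 19004963774880799438801

Result: 19004963774880799438801
Multiplications needed: 5 (5 lines after 13^1)

13^20 = 19004963774880799438801. Using exponentiation by squaring, this requires 5 multiplications. The key idea: if the exponent is even, square the half-power; if odd, multiply by the base once.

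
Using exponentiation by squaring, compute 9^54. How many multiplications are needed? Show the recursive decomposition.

Computing 9^54 by squaring (build up from 9^1; each line after the first costs one multiplication):

9^1 = 9
9^2 = (9^1)^2 = 9^2 = 81
9^3 = 9 * 9^2 = 9 * 81 = 729
9^6 = (9^3)^2 = 729^2 = 531441
9^12 = (9^6)^2 = 531441^2 = 282429536481
9^13 = 9 * 9^12 = 9 * 282429536481 = 2541865828329
9^26 = (9^13)^2 = 2541865828329^2 = 6461081889226673298932241
9^27 = 9 * 9^26 = 9 * 6461081889226673298932241 = 58149737003040059690390169
9^54 = (9^27)^2 = 58149737003040059690390169^2 = 3381391913522726342930221472392241170198527451848561

Result: 3381391913522726342930221472392241170198527451848561
Multiplications needed: 8 (8 lines after 9^1)

9^54 = 3381391913522726342930221472392241170198527451848561. Using exponentiation by squaring, this requires 8 multiplications. The key idea: if the exponent is even, square the half-power; if odd, multiply by the base once.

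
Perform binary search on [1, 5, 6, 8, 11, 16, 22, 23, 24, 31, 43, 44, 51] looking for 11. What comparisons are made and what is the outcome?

Binary search for 11 in [1, 5, 6, 8, 11, 16, 22, 23, 24, 31, 43, 44, 51]:

lo=0, hi=12, mid=6, arr[mid]=22 -> 22 > 11, search left half
lo=0, hi=5, mid=2, arr[mid]=6 -> 6 < 11, search right half
lo=3, hi=5, mid=4, arr[mid]=11 -> Found target at index 4!

Binary search finds 11 at index 4 after 3 comparisons. The search repeatedly halves the search space by comparing with the middle element.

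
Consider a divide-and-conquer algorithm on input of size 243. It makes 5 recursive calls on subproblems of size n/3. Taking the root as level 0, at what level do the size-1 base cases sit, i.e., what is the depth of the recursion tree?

For divide and conquer with division factor 3:

Problem sizes at each level:
Level 0: 243
Level 1: 81
Level 2: 27
Level 3: 9
Level 4: 3
Level 5: 1

The root is level 0 and the size-1 base case is level 5 (the tree spans levels 0 through 5, i.e. 6 levels counting the root), so the depth is the number of divisions: log_3(243) = 5

The recursion tree depth is log_3(243) = 5. At each level, the problem size is divided by 3, so it takes 5 divisions to reduce to a base case of size 1. The algorithm makes 5 recursive calls at each level.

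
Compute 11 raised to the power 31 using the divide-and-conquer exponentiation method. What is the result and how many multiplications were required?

Computing 11^31 by squaring (build up from 11^1; each line after the first costs one multiplication):

11^1 = 11
11^2 = (11^1)^2 = 11^2 = 121
11^3 = 11 * 11^2 = 11 * 121 = 1331
11^6 = (11^3)^2 = 1331^2 = 1771561
11^7 = 11 * 11^6 = 11 * 1771561 = 19487171
11^14 = (11^7)^2 = 19487171^2 = 379749833583241
11^15 = 11 * 11^14 = 11 * 379749833583241 = 4177248169415651
11^30 = (11^15)^2 = 4177248169415651^2 = 17449402268886407318558803753801
11^31 = 11 * 11^30 = 11 * 17449402268886407318558803753801 = 191943424957750480504146841291811

Result: 191943424957750480504146841291811
Multiplications needed: 8 (8 lines after 11^1)

11^31 = 191943424957750480504146841291811. Using exponentiation by squaring, this requires 8 multiplications. The key idea: if the exponent is even, square the half-power; if odd, multiply by the base once.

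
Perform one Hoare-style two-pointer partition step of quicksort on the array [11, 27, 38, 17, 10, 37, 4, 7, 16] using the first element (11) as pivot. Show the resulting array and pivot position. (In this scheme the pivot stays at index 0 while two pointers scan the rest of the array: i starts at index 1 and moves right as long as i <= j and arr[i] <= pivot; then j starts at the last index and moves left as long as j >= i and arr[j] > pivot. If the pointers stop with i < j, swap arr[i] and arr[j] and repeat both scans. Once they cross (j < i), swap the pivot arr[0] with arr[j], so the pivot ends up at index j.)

Hoare-style two-pointer partition with pivot = 11:

Initial array: [11, 27, 38, 17, 10, 37, 4, 7, 16]

Pointers start at i = 1, j = 8.
i stops at index 1 (arr[1]=27 > 11), j stops at index 7 (arr[7]=7 <= 11): swap arr[1] and arr[7], array becomes [11, 7, 38, 17, 10, 37, 4, 27, 16]
i stops at index 2 (arr[2]=38 > 11), j stops at index 6 (arr[6]=4 <= 11): swap arr[2] and arr[6], array becomes [11, 7, 4, 17, 10, 37, 38, 27, 16]
i stops at index 3 (arr[3]=17 > 11), j stops at index 4 (arr[4]=10 <= 11): swap arr[3] and arr[4], array becomes [11, 7, 4, 10, 17, 37, 38, 27, 16]
i ends at 4, j ends at 3: the pointers have crossed (j < i), so scanning stops.

Swap pivot arr[0] with arr[3] to place pivot at position 3: [10, 7, 4, 11, 17, 37, 38, 27, 16]
Pivot position: 3

After partitioning with pivot 11, the array becomes [10, 7, 4, 11, 17, 37, 38, 27, 16]. The pivot is placed at index 3. All elements to the left of the pivot are <= 11, and all elements to the right are > 11.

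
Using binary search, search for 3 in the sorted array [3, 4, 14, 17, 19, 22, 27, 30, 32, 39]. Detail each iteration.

Binary search for 3 in [3, 4, 14, 17, 19, 22, 27, 30, 32, 39]:

lo=0, hi=9, mid=4, arr[mid]=19 -> 19 > 3, search left half
lo=0, hi=3, mid=1, arr[mid]=4 -> 4 > 3, search left half
lo=0, hi=0, mid=0, arr[mid]=3 -> Found target at index 0!

Binary search finds 3 at index 0 after 3 comparisons. The search repeatedly halves the search space by comparing with the middle element.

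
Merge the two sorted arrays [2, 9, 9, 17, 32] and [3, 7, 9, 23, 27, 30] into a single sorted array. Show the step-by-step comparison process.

Merging process:

Compare 2 vs 3: take 2 from left. Merged: [2]
Compare 9 vs 3: take 3 from right. Merged: [2, 3]
Compare 9 vs 7: take 7 from right. Merged: [2, 3, 7]
Compare 9 vs 9: take 9 from left. Merged: [2, 3, 7, 9]
Compare 9 vs 9: take 9 from left. Merged: [2, 3, 7, 9, 9]
Compare 17 vs 9: take 9 from right. Merged: [2, 3, 7, 9, 9, 9]
Compare 17 vs 23: take 17 from left. Merged: [2, 3, 7, 9, 9, 9, 17]
Compare 32 vs 23: take 23 from right. Merged: [2, 3, 7, 9, 9, 9, 17, 23]
Compare 32 vs 27: take 27 from right. Merged: [2, 3, 7, 9, 9, 9, 17, 23, 27]
Compare 32 vs 30: take 30 from right. Merged: [2, 3, 7, 9, 9, 9, 17, 23, 27, 30]
Append remaining from left: [32]. Merged: [2, 3, 7, 9, 9, 9, 17, 23, 27, 30, 32]

Final merged array: [2, 3, 7, 9, 9, 9, 17, 23, 27, 30, 32]
Total comparisons: 10

The merged array is [2, 3, 7, 9, 9, 9, 17, 23, 27, 30, 32], requiring 10 comparisons. The merge step runs in O(n) time where n is the total number of elements.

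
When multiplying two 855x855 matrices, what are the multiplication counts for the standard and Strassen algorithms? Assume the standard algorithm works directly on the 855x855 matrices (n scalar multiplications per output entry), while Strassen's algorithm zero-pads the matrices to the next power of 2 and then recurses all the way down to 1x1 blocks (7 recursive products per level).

Matrix multiplication for 855x855 matrices:

Strassen's algorithm requires power-of-2 dimensions. Pad 855x855 to 1024x1024 (next power of 2).

Standard algorithm: 855^3 = 625026375 multiplications
Strassen's algorithm: 7^(log2(1024)) = 7^10 = 282475249 multiplications
Savings: 625026375 - 282475249 = 342551126 multiplications

Standard: 625026375 multiplications (855^3). Strassen: 282475249 multiplications (7^10, after padding to 1024x1024). Strassen reduces 8 recursive multiplications to 7 at each level.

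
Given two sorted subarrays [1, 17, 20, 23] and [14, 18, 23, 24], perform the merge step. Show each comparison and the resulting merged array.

Merging process:

Compare 1 vs 14: take 1 from left. Merged: [1]
Compare 17 vs 14: take 14 from right. Merged: [1, 14]
Compare 17 vs 18: take 17 from left. Merged: [1, 14, 17]
Compare 20 vs 18: take 18 from right. Merged: [1, 14, 17, 18]
Compare 20 vs 23: take 20 from left. Merged: [1, 14, 17, 18, 20]
Compare 23 vs 23: take 23 from left. Merged: [1, 14, 17, 18, 20, 23]
Append remaining from right: [23, 24]. Merged: [1, 14, 17, 18, 20, 23, 23, 24]

Final merged array: [1, 14, 17, 18, 20, 23, 23, 24]
Total comparisons: 6

The merged array is [1, 14, 17, 18, 20, 23, 23, 24], requiring 6 comparisons. The merge step runs in O(n) time where n is the total number of elements.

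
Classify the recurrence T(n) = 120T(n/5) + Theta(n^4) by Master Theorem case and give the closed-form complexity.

Master Theorem for T(n) = 120T(n/5) + O(n^4):

a = 120, b = 5, c = 4
log_b(a) = log_5(120) = 2.9746

Case 3: c = 4 > log_5(120) = 2.9746
T(n) = O(n^4) = O(n^4)

For T(n) = 120T(n/5) + O(n^4): log_5(120) = 2.9746. This is Case 3 of the Master Theorem (c > log_b(a), work dominated by root), giving O(n^4).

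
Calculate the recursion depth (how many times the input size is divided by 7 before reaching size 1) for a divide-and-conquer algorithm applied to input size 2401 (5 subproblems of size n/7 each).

For divide and conquer with division factor 7:

Problem sizes at each level:
Level 0: 2401
Level 1: 343
Level 2: 49
Level 3: 7
Level 4: 1

The root is level 0 and the size-1 base case is level 4 (the tree spans levels 0 through 4, i.e. 5 levels counting the root), so the depth is the number of divisions: log_7(2401) = 4

The recursion tree depth is log_7(2401) = 4. At each level, the problem size is divided by 7, so it takes 4 divisions to reduce to a base case of size 1. The algorithm makes 5 recursive calls at each level.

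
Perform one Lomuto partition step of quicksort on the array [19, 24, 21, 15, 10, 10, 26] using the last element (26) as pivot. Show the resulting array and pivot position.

Lomuto partition with pivot = 26:

Initial array: [19, 24, 21, 15, 10, 10, 26]

arr[0]=19 <= 26: swap with position 0, array becomes [19, 24, 21, 15, 10, 10, 26]
arr[1]=24 <= 26: swap with position 1, array becomes [19, 24, 21, 15, 10, 10, 26]
arr[2]=21 <= 26: swap with position 2, array becomes [19, 24, 21, 15, 10, 10, 26]
arr[3]=15 <= 26: swap with position 3, array becomes [19, 24, 21, 15, 10, 10, 26]
arr[4]=10 <= 26: swap with position 4, array becomes [19, 24, 21, 15, 10, 10, 26]
arr[5]=10 <= 26: swap with position 5, array becomes [19, 24, 21, 15, 10, 10, 26]

Place pivot at position 6: [19, 24, 21, 15, 10, 10, 26]
Pivot position: 6

After partitioning with pivot 26, the array becomes [19, 24, 21, 15, 10, 10, 26]. The pivot is placed at index 6. All elements to the left of the pivot are <= 26, and all elements to the right are > 26.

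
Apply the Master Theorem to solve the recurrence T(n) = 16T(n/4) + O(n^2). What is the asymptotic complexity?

Master Theorem for T(n) = 16T(n/4) + O(n^2):

a = 16, b = 4, c = 2
log_b(a) = log_4(16) = 2.0000

Case 2: c = 2 = log_4(16) = 2.0000
T(n) = O(n^2 log n) = O(n^2 log n)

For T(n) = 16T(n/4) + O(n^2): log_4(16) = 2.0000. This is Case 2 of the Master Theorem (c = log_b(a), equal work at all levels), giving O(n^2 log n).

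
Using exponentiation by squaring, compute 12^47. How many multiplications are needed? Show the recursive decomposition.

Computing 12^47 by squaring (build up from 12^1; each line after the first costs one multiplication):

12^1 = 12
12^2 = (12^1)^2 = 12^2 = 144
12^4 = (12^2)^2 = 144^2 = 20736
12^5 = 12 * 12^4 = 12 * 20736 = 248832
12^10 = (12^5)^2 = 248832^2 = 61917364224
12^11 = 12 * 12^10 = 12 * 61917364224 = 743008370688
12^22 = (12^11)^2 = 743008370688^2 = 552061438912436417593344
12^23 = 12 * 12^22 = 12 * 552061438912436417593344 = 6624737266949237011120128
12^46 = (12^23)^2 = 6624737266949237011120128^2 = 43887143856106046360568987631860370008329246736384
12^47 = 12 * 12^46 = 12 * 43887143856106046360568987631860370008329246736384 = 526645726273272556326827851582324440099950960836608

Result: 526645726273272556326827851582324440099950960836608
Multiplications needed: 9 (9 lines after 12^1)

12^47 = 526645726273272556326827851582324440099950960836608. Using exponentiation by squaring, this requires 9 multiplications. The key idea: if the exponent is even, square the half-power; if odd, multiply by the base once.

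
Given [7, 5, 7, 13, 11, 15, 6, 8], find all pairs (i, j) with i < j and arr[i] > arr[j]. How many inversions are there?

Finding inversions in [7, 5, 7, 13, 11, 15, 6, 8]:

(0, 1): arr[0]=7 > arr[1]=5
(0, 6): arr[0]=7 > arr[6]=6
(2, 6): arr[2]=7 > arr[6]=6
(3, 4): arr[3]=13 > arr[4]=11
(3, 6): arr[3]=13 > arr[6]=6
(3, 7): arr[3]=13 > arr[7]=8
(4, 6): arr[4]=11 > arr[6]=6
(4, 7): arr[4]=11 > arr[7]=8
(5, 6): arr[5]=15 > arr[6]=6
(5, 7): arr[5]=15 > arr[7]=8

Total inversions: 10

The array has 10 inversion(s): (0,1), (0,6), (2,6), (3,4), (3,6), (3,7), (4,6), (4,7), (5,6), (5,7). Each pair (i,j) satisfies i < j and arr[i] > arr[j].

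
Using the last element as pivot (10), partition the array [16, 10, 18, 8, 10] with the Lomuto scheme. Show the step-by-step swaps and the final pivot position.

Lomuto partition with pivot = 10:

Initial array: [16, 10, 18, 8, 10]

arr[0]=16 > 10: no swap
arr[1]=10 <= 10: swap with position 0, array becomes [10, 16, 18, 8, 10]
arr[2]=18 > 10: no swap
arr[3]=8 <= 10: swap with position 1, array becomes [10, 8, 18, 16, 10]

Place pivot at position 2: [10, 8, 10, 16, 18]
Pivot position: 2

After partitioning with pivot 10, the array becomes [10, 8, 10, 16, 18]. The pivot is placed at index 2. All elements to the left of the pivot are <= 10, and all elements to the right are > 10.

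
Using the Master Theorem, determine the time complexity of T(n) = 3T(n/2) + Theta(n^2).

Master Theorem for T(n) = 3T(n/2) + O(n^2):

a = 3, b = 2, c = 2
log_b(a) = log_2(3) = 1.5850

Case 3: c = 2 > log_2(3) = 1.5850
T(n) = O(n^2) = O(n^2)

For T(n) = 3T(n/2) + O(n^2): log_2(3) = 1.5850. This is Case 3 of the Master Theorem (c > log_b(a), work dominated by root), giving O(n^2).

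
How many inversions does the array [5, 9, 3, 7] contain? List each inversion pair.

Finding inversions in [5, 9, 3, 7]:

(0, 2): arr[0]=5 > arr[2]=3
(1, 2): arr[1]=9 > arr[2]=3
(1, 3): arr[1]=9 > arr[3]=7

Total inversions: 3

The array has 3 inversion(s): (0,2), (1,2), (1,3). Each pair (i,j) satisfies i < j and arr[i] > arr[j].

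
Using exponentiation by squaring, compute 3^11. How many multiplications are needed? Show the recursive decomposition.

Computing 3^11 by squaring (build up from 3^1; each line after the first costs one multiplication):

3^1 = 3
3^2 = (3^1)^2 = 3^2 = 9
3^4 = (3^2)^2 = 9^2 = 81
3^5 = 3 * 3^4 = 3 * 81 = 243
3^10 = (3^5)^2 = 243^2 = 59049
3^11 = 3 * 3^10 = 3 * 59049 = 177147

Result: 177147
Multiplications needed: 5 (5 lines after 3^1)

3^11 = 177147. Using exponentiation by squaring, this requires 5 multiplications. The key idea: if the exponent is even, square the half-power; if odd, multiply by the base once.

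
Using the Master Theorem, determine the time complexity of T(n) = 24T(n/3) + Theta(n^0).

Master Theorem for T(n) = 24T(n/3) + O(n^0):

a = 24, b = 3, c = 0
log_b(a) = log_3(24) = 2.8928

Case 1: c = 0 < log_3(24) = 2.8928
T(n) = O(n^(log_3 24))

For T(n) = 24T(n/3) + O(n^0): log_3(24) = 2.8928. This is Case 1 of the Master Theorem (c < log_b(a), work dominated by leaves), giving O(n^(log_3 24)).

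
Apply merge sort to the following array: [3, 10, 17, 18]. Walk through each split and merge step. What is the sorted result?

Merge sort trace:

Split: [3, 10, 17, 18] -> [3, 10] and [17, 18]
  Split: [3, 10] -> [3] and [10]
  Merge: [3] + [10] -> [3, 10]
  Split: [17, 18] -> [17] and [18]
  Merge: [17] + [18] -> [17, 18]
Merge: [3, 10] + [17, 18] -> [3, 10, 17, 18]

Final sorted array: [3, 10, 17, 18]

The merge sort proceeds by recursively splitting the array and merging sorted halves.
After all merges, the sorted array is [3, 10, 17, 18].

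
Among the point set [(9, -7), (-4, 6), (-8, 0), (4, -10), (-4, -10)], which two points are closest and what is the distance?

Computing all pairwise distances among 5 points:

d((9, -7), (-4, 6)) = 18.3848
d((9, -7), (-8, 0)) = 18.3848
d((9, -7), (4, -10)) = 5.831 <-- minimum
d((9, -7), (-4, -10)) = 13.3417
d((-4, 6), (-8, 0)) = 7.2111
d((-4, 6), (4, -10)) = 17.8885
d((-4, 6), (-4, -10)) = 16.0
d((-8, 0), (4, -10)) = 15.6205
d((-8, 0), (-4, -10)) = 10.7703
d((4, -10), (-4, -10)) = 8.0

Closest pair: (9, -7) and (4, -10) with distance 5.831

The closest pair is (9, -7) and (4, -10) with Euclidean distance 5.831. For 5 points, brute-force pairwise comparison is shown above. For large n, the divide-and-conquer algorithm (sort by x, recurse on halves, check the dividing strip) achieves O(n log n).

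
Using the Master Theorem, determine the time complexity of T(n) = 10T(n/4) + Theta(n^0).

Master Theorem for T(n) = 10T(n/4) + O(n^0):

a = 10, b = 4, c = 0
log_b(a) = log_4(10) = 1.6610

Case 1: c = 0 < log_4(10) = 1.6610
T(n) = O(n^(log_4 10))

For T(n) = 10T(n/4) + O(n^0): log_4(10) = 1.6610. This is Case 1 of the Master Theorem (c < log_b(a), work dominated by leaves), giving O(n^(log_4 10)).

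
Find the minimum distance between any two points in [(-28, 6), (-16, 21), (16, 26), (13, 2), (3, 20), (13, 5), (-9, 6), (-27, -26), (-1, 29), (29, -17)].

Computing all pairwise distances among 10 points:

d((-28, 6), (-16, 21)) = 19.2094
d((-28, 6), (16, 26)) = 48.3322
d((-28, 6), (13, 2)) = 41.1947
d((-28, 6), (3, 20)) = 34.0147
d((-28, 6), (13, 5)) = 41.0122
d((-28, 6), (-9, 6)) = 19.0
d((-28, 6), (-27, -26)) = 32.0156
d((-28, 6), (-1, 29)) = 35.4683
d((-28, 6), (29, -17)) = 61.4654
d((-16, 21), (16, 26)) = 32.3883
d((-16, 21), (13, 2)) = 34.6699
d((-16, 21), (3, 20)) = 19.0263
d((-16, 21), (13, 5)) = 33.121
d((-16, 21), (-9, 6)) = 16.5529
d((-16, 21), (-27, -26)) = 48.2701
d((-16, 21), (-1, 29)) = 17.0
d((-16, 21), (29, -17)) = 58.8982
d((16, 26), (13, 2)) = 24.1868
d((16, 26), (3, 20)) = 14.3178
d((16, 26), (13, 5)) = 21.2132
d((16, 26), (-9, 6)) = 32.0156
d((16, 26), (-27, -26)) = 67.4759
d((16, 26), (-1, 29)) = 17.2627
d((16, 26), (29, -17)) = 44.9222
d((13, 2), (3, 20)) = 20.5913
d((13, 2), (13, 5)) = 3.0 <-- minimum
d((13, 2), (-9, 6)) = 22.3607
d((13, 2), (-27, -26)) = 48.8262
d((13, 2), (-1, 29)) = 30.4138
d((13, 2), (29, -17)) = 24.8395
d((3, 20), (13, 5)) = 18.0278
d((3, 20), (-9, 6)) = 18.4391
d((3, 20), (-27, -26)) = 54.9181
d((3, 20), (-1, 29)) = 9.8489
d((3, 20), (29, -17)) = 45.2217
d((13, 5), (-9, 6)) = 22.0227
d((13, 5), (-27, -26)) = 50.6063
d((13, 5), (-1, 29)) = 27.7849
d((13, 5), (29, -17)) = 27.2029
d((-9, 6), (-27, -26)) = 36.7151
d((-9, 6), (-1, 29)) = 24.3516
d((-9, 6), (29, -17)) = 44.4185
d((-27, -26), (-1, 29)) = 60.8358
d((-27, -26), (29, -17)) = 56.7186
d((-1, 29), (29, -17)) = 54.9181

Closest pair: (13, 2) and (13, 5) with distance 3.0

The closest pair is (13, 2) and (13, 5) with Euclidean distance 3.0. For 10 points, brute-force pairwise comparison is shown above. For large n, the divide-and-conquer algorithm (sort by x, recurse on halves, check the dividing strip) achieves O(n log n).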